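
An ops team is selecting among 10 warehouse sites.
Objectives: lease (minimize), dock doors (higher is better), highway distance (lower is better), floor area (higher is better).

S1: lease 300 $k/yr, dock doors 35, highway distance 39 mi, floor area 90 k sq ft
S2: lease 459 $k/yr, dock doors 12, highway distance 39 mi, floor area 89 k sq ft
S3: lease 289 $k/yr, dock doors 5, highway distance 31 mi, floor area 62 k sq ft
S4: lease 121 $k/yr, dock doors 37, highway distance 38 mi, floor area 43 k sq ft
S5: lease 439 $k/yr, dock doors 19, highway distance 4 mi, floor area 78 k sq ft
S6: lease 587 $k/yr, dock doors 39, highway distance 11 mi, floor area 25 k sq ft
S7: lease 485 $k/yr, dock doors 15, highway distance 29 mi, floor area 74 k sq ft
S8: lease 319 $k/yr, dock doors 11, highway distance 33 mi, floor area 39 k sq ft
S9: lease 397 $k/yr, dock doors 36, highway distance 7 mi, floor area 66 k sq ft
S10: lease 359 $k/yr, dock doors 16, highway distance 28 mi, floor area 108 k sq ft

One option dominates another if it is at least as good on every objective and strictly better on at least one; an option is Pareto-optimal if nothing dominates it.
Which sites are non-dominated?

S1, S3, S4, S5, S6, S8, S9, S10

S1: not dominated.
S2: dominated by S1 (lease 300≤459, dock doors 35≥12, highway distance 39≤39, floor area 90≥89).
S3: not dominated.
S4: not dominated (best lease).
S5: not dominated (best highway distance).
S6: not dominated (best dock doors).
S7: dominated by S5 (lease 439≤485, dock doors 19≥15, highway distance 4≤29, floor area 78≥74).
S8: not dominated.
S9: not dominated.
S10: not dominated (best floor area).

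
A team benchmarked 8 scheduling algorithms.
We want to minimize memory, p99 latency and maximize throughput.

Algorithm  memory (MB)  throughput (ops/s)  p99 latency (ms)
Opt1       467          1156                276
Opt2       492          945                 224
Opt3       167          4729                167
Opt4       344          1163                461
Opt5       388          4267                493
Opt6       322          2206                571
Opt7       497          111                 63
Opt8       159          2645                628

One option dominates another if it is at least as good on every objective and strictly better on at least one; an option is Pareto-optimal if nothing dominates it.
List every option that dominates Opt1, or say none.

Opt3

Opt3: memory 167≤467, throughput 4729≥1156, p99 latency 167≤276 — dominates Opt1.
Others (Opt2, Opt4, Opt5, Opt6, Opt7, Opt8) are each worse than Opt1 on at least one objective.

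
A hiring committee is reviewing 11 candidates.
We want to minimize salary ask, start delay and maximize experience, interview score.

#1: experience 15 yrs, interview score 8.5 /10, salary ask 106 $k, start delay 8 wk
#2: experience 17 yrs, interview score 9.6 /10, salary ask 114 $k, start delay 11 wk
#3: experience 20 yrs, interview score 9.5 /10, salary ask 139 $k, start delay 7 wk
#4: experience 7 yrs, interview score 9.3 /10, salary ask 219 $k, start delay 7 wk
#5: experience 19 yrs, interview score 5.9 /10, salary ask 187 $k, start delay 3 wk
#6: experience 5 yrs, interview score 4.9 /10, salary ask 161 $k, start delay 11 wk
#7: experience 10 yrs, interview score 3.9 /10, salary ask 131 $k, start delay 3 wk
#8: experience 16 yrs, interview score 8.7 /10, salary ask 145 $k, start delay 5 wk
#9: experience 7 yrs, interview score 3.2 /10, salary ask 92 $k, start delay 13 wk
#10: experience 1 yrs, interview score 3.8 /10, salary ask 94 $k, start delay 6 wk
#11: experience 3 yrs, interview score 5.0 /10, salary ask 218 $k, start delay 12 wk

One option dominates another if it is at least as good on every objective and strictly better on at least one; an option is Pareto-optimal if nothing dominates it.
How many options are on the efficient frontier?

#1: not dominated.
#2: not dominated (best interview score).
#3: not dominated (best experience).
#4: dominated by #3 (experience 20≥7, interview score 9.5≥9.3, salary ask 139≤219, start delay 7≤7).
#5: not dominated.
#6: dominated by #1 (experience 15≥5, interview score 8.5≥4.9, salary ask 106≤161, start delay 8≤11).
#7: not dominated.
#8: not dominated.
#9: not dominated (best salary ask).
#10: not dominated.
#11: dominated by #1 (experience 15≥3, interview score 8.5≥5.0, salary ask 106≤218, start delay 8≤12).
Pareto-optimal: #1, #2, #3, #5, #7, #8, #9, #10 → 8.

8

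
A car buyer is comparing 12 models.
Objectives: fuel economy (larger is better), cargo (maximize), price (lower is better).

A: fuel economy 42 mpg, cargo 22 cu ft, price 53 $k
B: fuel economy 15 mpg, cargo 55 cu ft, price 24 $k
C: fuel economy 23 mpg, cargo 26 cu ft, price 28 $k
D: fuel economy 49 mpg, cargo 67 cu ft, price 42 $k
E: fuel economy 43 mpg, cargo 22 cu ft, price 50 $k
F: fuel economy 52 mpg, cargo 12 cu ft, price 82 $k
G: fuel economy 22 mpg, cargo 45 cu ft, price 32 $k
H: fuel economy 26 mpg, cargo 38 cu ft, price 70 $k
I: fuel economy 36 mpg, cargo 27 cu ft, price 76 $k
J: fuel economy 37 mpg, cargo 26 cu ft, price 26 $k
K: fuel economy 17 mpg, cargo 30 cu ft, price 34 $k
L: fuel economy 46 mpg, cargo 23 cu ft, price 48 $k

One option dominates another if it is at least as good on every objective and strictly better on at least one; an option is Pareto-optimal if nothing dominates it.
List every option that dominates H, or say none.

D: fuel economy 49≥26, cargo 67≥38, price 42≤70 — dominates H.
Others (A, B, C, E, F, G, I, J, K, L) are each worse than H on at least one objective.

D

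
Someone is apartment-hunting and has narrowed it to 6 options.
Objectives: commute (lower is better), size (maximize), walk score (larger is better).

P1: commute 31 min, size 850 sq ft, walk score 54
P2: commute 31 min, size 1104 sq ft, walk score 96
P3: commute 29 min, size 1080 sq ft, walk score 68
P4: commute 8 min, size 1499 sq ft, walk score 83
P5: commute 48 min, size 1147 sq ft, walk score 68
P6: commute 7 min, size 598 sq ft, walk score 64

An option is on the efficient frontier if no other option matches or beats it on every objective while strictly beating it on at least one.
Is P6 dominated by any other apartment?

No

P1: worse on commute (31 vs 7).
P2: worse on commute (31 vs 7).
P3: worse on commute (29 vs 7).
P4: worse on commute (8 vs 7).
P5: worse on commute (48 vs 7).
No option is at least as good as P6 on every objective and strictly better on one.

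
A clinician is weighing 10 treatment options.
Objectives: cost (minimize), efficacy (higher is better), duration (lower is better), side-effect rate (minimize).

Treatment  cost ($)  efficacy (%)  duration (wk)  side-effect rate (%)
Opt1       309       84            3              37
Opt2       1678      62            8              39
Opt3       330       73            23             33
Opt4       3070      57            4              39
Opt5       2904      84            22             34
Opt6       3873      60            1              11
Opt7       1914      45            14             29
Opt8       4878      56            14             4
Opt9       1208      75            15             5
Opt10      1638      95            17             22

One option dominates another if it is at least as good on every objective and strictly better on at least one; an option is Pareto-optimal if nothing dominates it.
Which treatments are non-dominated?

Opt1, Opt3, Opt6, Opt7, Opt8, Opt9, Opt10

Opt1: not dominated (best cost).
Opt2: dominated by Opt1 (cost 309≤1678, efficacy 84≥62, duration 3≤8, side-effect rate 37≤39).
Opt3: not dominated.
Opt4: dominated by Opt1 (cost 309≤3070, efficacy 84≥57, duration 3≤4, side-effect rate 37≤39).
Opt5: dominated by Opt10 (cost 1638≤2904, efficacy 95≥84, duration 17≤22, side-effect rate 22≤34).
Opt6: not dominated (best duration).
Opt7: not dominated.
Opt8: not dominated (best side-effect rate).
Opt9: not dominated.
Opt10: not dominated (best efficacy).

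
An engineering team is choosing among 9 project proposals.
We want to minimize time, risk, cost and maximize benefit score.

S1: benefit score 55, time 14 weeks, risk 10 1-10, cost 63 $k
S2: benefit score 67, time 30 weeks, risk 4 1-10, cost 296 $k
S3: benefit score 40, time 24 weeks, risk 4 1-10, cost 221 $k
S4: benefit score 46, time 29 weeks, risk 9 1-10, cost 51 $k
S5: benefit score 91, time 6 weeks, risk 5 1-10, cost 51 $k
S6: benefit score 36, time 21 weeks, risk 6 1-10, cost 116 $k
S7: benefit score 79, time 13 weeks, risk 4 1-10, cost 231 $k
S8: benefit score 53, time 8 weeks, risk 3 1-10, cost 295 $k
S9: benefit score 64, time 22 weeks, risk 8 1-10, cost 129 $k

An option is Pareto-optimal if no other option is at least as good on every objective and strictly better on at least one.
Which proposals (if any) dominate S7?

S1: worse on benefit score (55 vs 79).
S2: worse on benefit score (67 vs 79).
S3: worse on benefit score (40 vs 79).
S4: worse on benefit score (46 vs 79).
S5: worse on risk (5 vs 4).
S6: worse on benefit score (36 vs 79).
S8: worse on benefit score (53 vs 79).
S9: worse on benefit score (64 vs 79).
No option dominates S7.

none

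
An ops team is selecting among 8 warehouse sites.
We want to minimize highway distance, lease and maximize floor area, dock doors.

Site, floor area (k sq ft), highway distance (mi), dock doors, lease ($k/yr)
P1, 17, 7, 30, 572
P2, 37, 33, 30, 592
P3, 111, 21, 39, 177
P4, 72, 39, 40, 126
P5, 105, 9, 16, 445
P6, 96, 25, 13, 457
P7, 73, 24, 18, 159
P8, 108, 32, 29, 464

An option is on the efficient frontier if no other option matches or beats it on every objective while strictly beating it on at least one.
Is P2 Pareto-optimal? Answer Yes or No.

P3 vs P2: floor area 111≥37, highway distance 21≤33, dock doors 39≥30, lease 177≤592 — P3 is at least as good on every objective and strictly better on at least one, so P3 dominates P2.

No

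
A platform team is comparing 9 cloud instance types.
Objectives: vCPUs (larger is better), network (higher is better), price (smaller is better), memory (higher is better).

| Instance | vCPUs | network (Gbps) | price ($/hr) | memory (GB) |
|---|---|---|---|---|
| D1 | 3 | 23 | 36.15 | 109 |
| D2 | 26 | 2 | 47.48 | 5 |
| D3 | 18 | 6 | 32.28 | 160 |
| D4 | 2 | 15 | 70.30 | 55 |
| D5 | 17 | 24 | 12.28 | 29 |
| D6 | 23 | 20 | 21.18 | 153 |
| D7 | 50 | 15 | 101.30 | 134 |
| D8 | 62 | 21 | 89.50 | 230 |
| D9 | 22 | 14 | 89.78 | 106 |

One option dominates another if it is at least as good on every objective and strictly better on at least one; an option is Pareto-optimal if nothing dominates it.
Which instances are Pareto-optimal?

D1, D2, D3, D5, D6, D8

D1: not dominated.
D2: not dominated.
D3: not dominated.
D4: dominated by D1 (vCPUs 3≥2, network 23≥15, price 36.15≤70.30, memory 109≥55).
D5: not dominated (best network).
D6: not dominated.
D7: dominated by D8 (vCPUs 62≥50, network 21≥15, price 89.50≤101.30, memory 230≥134).
D8: not dominated (best vCPUs).
D9: dominated by D6 (vCPUs 23≥22, network 20≥14, price 21.18≤89.78, memory 153≥106).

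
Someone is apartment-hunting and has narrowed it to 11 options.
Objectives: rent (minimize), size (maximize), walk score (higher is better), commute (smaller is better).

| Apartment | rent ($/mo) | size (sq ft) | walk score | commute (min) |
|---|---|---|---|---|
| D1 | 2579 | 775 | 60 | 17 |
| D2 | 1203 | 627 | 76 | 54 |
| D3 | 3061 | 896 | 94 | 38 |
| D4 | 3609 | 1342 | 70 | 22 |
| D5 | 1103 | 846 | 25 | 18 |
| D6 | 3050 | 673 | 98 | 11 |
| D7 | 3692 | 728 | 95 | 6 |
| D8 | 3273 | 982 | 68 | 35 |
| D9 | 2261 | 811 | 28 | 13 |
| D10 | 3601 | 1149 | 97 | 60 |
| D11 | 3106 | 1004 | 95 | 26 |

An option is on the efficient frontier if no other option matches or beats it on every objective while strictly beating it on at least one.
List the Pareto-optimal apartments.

D1: not dominated.
D2: not dominated.
D3: not dominated.
D4: not dominated (best size).
D5: not dominated (best rent).
D6: not dominated (best walk score).
D7: not dominated (best commute).
D8: dominated by D11 (rent 3106≤3273, size 1004≥982, walk score 95≥68, commute 26≤35).
D9: not dominated.
D10: not dominated.
D11: not dominated.

D1, D2, D3, D4, D5, D6, D7, D9, D10, D11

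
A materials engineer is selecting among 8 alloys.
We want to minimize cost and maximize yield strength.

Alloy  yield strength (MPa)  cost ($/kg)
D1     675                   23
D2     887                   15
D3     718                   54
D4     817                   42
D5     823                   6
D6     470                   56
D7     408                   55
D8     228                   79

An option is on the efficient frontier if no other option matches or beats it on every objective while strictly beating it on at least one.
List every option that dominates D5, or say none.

D1: worse on yield strength (675 vs 823).
D2: worse on cost (15 vs 6).
D3: worse on yield strength (718 vs 823).
D4: worse on yield strength (817 vs 823).
D6: worse on yield strength (470 vs 823).
D7: worse on yield strength (408 vs 823).
D8: worse on yield strength (228 vs 823).
No option dominates D5.

none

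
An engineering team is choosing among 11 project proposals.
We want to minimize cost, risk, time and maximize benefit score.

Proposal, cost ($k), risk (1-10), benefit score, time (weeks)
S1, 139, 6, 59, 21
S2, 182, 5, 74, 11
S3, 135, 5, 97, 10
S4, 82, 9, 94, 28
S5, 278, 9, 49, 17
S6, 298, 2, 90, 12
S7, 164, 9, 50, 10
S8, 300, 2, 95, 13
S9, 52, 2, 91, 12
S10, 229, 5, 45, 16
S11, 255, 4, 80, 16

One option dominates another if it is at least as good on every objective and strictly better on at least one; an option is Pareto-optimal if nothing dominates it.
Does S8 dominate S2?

No

S8 vs S2: S8 is worse on cost (300 vs 182), so it does not dominate S2.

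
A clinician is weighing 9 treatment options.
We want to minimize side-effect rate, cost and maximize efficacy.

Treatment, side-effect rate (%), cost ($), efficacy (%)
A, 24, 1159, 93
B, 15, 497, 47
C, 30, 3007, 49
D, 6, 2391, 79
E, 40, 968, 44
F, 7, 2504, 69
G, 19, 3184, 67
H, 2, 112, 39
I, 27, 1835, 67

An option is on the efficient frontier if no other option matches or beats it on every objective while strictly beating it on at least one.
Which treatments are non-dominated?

A: not dominated (best efficacy).
B: not dominated.
C: dominated by A (side-effect rate 24≤30, cost 1159≤3007, efficacy 93≥49).
D: not dominated.
E: dominated by B (side-effect rate 15≤40, cost 497≤968, efficacy 47≥44).
F: dominated by D (side-effect rate 6≤7, cost 2391≤2504, efficacy 79≥69).
G: dominated by D (side-effect rate 6≤19, cost 2391≤3184, efficacy 79≥67).
H: not dominated (best side-effect rate).
I: dominated by A (side-effect rate 24≤27, cost 1159≤1835, efficacy 93≥67).

A, B, D, H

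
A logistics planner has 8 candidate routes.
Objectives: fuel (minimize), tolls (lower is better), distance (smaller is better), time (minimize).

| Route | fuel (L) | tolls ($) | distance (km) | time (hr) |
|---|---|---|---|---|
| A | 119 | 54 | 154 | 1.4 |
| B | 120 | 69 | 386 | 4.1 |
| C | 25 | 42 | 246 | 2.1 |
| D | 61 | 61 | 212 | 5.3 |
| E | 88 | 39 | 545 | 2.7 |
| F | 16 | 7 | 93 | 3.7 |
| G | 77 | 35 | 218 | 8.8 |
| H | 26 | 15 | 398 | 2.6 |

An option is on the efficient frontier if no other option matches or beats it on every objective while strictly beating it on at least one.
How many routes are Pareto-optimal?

4

A: not dominated (best time).
B: dominated by A (fuel 119≤120, tolls 54≤69, distance 154≤386, time 1.4≤4.1).
C: not dominated.
D: dominated by F (fuel 16≤61, tolls 7≤61, distance 93≤212, time 3.7≤5.3).
E: dominated by H (fuel 26≤88, tolls 15≤39, distance 398≤545, time 2.6≤2.7).
F: not dominated (best fuel).
G: dominated by F (fuel 16≤77, tolls 7≤35, distance 93≤218, time 3.7≤8.8).
H: not dominated.
Pareto-optimal: A, C, F, H → 4.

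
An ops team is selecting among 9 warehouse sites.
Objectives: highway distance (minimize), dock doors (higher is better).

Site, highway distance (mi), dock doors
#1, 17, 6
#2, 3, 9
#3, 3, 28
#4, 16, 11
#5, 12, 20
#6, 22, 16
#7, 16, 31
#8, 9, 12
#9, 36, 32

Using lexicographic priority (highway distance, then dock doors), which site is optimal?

First minimize highway distance: best is 3, kept {#2, #3}.
Then maximize dock doors: best is 28, kept {#3}.

#3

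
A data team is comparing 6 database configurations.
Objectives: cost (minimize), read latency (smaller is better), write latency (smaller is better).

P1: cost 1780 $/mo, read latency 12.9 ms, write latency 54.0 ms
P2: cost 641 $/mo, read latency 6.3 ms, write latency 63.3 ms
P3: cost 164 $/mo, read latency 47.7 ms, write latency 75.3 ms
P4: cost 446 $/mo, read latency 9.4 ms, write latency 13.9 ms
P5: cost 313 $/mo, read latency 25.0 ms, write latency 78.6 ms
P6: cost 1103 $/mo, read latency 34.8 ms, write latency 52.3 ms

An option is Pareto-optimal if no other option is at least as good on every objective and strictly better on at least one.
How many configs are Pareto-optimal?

4

P1: dominated by P4 (cost 446≤1780, read latency 9.4≤12.9, write latency 13.9≤54.0).
P2: not dominated (best read latency).
P3: not dominated (best cost).
P4: not dominated (best write latency).
P5: not dominated.
P6: dominated by P4 (cost 446≤1103, read latency 9.4≤34.8, write latency 13.9≤52.3).
Pareto-optimal: P2, P3, P4, P5 → 4.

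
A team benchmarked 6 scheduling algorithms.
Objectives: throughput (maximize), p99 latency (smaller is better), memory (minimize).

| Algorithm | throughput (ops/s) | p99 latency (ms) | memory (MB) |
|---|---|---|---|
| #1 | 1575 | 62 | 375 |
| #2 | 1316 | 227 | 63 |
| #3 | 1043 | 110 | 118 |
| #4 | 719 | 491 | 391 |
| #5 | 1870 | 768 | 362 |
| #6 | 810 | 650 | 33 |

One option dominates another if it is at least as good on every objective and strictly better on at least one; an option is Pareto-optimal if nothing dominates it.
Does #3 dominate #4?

#3 vs #4: throughput 1043≥719, p99 latency 110≤491, memory 118≤391 — #3 is at least as good on every objective with at least one strict improvement.

Yes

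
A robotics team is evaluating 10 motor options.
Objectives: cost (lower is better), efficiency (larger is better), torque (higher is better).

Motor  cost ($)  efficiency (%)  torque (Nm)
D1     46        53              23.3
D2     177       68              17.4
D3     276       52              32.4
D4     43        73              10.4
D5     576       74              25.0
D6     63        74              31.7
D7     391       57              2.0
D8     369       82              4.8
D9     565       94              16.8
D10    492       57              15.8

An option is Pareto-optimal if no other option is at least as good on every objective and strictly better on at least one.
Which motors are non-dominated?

D1, D3, D4, D6, D8, D9

D1: not dominated.
D2: dominated by D6 (cost 63≤177, efficiency 74≥68, torque 31.7≥17.4).
D3: not dominated (best torque).
D4: not dominated (best cost).
D5: dominated by D6 (cost 63≤576, efficiency 74≥74, torque 31.7≥25.0).
D6: not dominated.
D7: dominated by D2 (cost 177≤391, efficiency 68≥57, torque 17.4≥2.0).
D8: not dominated.
D9: not dominated (best efficiency).
D10: dominated by D2 (cost 177≤492, efficiency 68≥57, torque 17.4≥15.8).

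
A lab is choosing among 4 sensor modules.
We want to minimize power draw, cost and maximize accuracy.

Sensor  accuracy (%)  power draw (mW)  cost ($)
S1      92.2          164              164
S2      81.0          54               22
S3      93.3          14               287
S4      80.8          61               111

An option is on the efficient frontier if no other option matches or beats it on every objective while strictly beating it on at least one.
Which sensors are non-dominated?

S1: not dominated.
S2: not dominated (best cost).
S3: not dominated (best accuracy).
S4: dominated by S2 (accuracy 81.0≥80.8, power draw 54≤61, cost 22≤111).

S1, S2, S3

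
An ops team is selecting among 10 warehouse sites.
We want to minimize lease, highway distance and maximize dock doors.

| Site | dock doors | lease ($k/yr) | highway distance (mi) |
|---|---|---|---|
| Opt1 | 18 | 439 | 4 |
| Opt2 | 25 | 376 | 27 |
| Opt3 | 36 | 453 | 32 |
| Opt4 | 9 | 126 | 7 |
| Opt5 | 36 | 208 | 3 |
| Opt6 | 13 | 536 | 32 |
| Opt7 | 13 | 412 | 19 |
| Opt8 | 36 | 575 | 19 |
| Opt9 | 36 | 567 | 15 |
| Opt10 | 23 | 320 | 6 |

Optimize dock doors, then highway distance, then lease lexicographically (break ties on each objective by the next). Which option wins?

First maximize dock doors: best is 36, kept {Opt3, Opt5, Opt8, Opt9}.
Then minimize highway distance: best is 3, kept {Opt5}.

Opt5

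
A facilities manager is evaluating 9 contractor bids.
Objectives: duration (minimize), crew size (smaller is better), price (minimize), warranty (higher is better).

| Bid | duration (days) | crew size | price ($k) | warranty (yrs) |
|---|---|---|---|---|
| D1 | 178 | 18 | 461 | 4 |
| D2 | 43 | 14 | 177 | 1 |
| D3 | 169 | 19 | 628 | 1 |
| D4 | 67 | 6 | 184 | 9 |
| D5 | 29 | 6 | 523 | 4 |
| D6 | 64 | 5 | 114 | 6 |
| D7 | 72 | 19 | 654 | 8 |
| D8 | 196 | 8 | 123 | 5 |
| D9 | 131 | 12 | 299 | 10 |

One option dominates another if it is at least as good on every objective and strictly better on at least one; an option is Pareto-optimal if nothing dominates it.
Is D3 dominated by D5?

Yes

D5 vs D3: duration 29≤169, crew size 6≤19, price 523≤628, warranty 4≥1 — D5 is at least as good on every objective with at least one strict improvement.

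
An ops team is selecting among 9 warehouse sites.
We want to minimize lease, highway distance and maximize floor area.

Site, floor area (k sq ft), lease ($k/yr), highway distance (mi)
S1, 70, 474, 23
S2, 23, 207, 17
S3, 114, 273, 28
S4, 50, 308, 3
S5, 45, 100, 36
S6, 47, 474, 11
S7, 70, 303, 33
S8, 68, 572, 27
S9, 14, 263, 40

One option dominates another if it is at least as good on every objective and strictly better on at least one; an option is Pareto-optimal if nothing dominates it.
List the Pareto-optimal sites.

S1, S2, S3, S4, S5

S1: not dominated.
S2: not dominated.
S3: not dominated (best floor area).
S4: not dominated (best highway distance).
S5: not dominated (best lease).
S6: dominated by S4 (floor area 50≥47, lease 308≤474, highway distance 3≤11).
S7: dominated by S3 (floor area 114≥70, lease 273≤303, highway distance 28≤33).
S8: dominated by S1 (floor area 70≥68, lease 474≤572, highway distance 23≤27).
S9: dominated by S2 (floor area 23≥14, lease 207≤263, highway distance 17≤40).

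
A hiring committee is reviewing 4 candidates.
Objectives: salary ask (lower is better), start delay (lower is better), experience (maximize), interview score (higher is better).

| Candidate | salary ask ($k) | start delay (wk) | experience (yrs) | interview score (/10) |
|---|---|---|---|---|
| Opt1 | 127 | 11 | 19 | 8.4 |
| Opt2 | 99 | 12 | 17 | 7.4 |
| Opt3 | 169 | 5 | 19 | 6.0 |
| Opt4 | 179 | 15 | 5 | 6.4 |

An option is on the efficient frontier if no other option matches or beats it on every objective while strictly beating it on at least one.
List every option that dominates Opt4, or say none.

Opt1: salary ask 127≤179, start delay 11≤15, experience 19≥5, interview score 8.4≥6.4 — dominates Opt4.
Opt2: salary ask 99≤179, start delay 12≤15, experience 17≥5, interview score 7.4≥6.4 — dominates Opt4.
Others (Opt3) are each worse than Opt4 on at least one objective.

Opt1, Opt2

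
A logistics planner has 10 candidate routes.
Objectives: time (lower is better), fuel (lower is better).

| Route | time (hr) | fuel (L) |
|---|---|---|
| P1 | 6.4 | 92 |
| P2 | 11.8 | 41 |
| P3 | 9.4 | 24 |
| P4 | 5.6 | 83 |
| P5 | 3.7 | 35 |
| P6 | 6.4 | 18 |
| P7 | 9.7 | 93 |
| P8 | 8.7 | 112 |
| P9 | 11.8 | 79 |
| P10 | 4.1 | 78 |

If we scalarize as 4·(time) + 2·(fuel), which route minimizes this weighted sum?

P6

P1: 4·6.4 + 2·92 = 209.6
P2: 4·11.8 + 2·41 = 129.2
P3: 4·9.4 + 2·24 = 85.6
P4: 4·5.6 + 2·83 = 188.4
P5: 4·3.7 + 2·35 = 84.8
P6: 4·6.4 + 2·18 = 61.6
P7: 4·9.7 + 2·93 = 224.8
P8: 4·8.7 + 2·112 = 258.8
P9: 4·11.8 + 2·79 = 205.2
P10: 4·4.1 + 2·78 = 172.4
Lowest: P6 at 61.6.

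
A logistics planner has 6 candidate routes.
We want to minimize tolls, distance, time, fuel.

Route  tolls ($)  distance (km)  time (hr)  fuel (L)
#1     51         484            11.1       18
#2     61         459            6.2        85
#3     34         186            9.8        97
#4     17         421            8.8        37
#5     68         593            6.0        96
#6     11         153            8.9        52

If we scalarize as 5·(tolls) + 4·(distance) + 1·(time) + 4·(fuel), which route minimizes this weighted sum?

#6

#1: 5·51 + 4·484 + 1·11.1 + 4·18 = 2274.1
#2: 5·61 + 4·459 + 1·6.2 + 4·85 = 2487.2
#3: 5·34 + 4·186 + 1·9.8 + 4·97 = 1311.8
#4: 5·17 + 4·421 + 1·8.8 + 4·37 = 1925.8
#5: 5·68 + 4·593 + 1·6.0 + 4·96 = 3102.0
#6: 5·11 + 4·153 + 1·8.9 + 4·52 = 883.9
Lowest: #6 at 883.9.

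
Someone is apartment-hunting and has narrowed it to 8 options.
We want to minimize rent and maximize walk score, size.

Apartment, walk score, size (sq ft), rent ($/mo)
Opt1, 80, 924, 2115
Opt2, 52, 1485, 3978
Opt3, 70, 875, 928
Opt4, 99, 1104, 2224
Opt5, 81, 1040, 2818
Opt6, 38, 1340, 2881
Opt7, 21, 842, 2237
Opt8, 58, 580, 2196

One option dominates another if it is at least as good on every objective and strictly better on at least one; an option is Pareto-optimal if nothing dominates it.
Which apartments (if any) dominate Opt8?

Opt1: walk score 80≥58, size 924≥580, rent 2115≤2196 — dominates Opt8.
Opt3: walk score 70≥58, size 875≥580, rent 928≤2196 — dominates Opt8.
Others (Opt2, Opt4, Opt5, Opt6, Opt7) are each worse than Opt8 on at least one objective.

Opt1, Opt3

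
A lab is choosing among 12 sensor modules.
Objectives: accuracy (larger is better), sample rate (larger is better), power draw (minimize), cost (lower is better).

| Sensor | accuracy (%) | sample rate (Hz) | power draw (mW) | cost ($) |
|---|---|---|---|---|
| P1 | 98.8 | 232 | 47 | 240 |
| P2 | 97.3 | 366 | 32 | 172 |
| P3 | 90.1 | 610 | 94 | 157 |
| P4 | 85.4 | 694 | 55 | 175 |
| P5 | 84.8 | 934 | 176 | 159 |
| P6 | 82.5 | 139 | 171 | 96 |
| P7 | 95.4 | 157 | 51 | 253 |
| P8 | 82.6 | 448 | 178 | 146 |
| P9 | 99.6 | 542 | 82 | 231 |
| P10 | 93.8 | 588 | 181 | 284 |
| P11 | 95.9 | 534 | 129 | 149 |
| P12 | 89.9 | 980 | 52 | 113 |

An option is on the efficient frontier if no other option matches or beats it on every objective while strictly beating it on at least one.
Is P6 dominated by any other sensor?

No

P1: worse on cost (240 vs 96).
P2: worse on cost (172 vs 96).
P3: worse on cost (157 vs 96).
P4: worse on cost (175 vs 96).
P5: worse on power draw (176 vs 171).
P7: worse on cost (253 vs 96).
P8: worse on power draw (178 vs 171).
P9: worse on cost (231 vs 96).
P10: worse on power draw (181 vs 171).
P11: worse on cost (149 vs 96).
P12: worse on cost (113 vs 96).
No option is at least as good as P6 on every objective and strictly better on one.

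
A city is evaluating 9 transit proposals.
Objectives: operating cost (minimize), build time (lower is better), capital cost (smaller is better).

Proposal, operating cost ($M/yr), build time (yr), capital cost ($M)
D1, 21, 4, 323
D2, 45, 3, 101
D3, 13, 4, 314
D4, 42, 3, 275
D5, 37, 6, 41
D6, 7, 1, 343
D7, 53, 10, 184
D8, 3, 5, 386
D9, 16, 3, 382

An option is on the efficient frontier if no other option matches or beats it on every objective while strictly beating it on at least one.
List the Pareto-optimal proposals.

D2, D3, D4, D5, D6, D8

D1: dominated by D3 (operating cost 13≤21, build time 4≤4, capital cost 314≤323).
D2: not dominated.
D3: not dominated.
D4: not dominated.
D5: not dominated (best capital cost).
D6: not dominated (best build time).
D7: dominated by D2 (operating cost 45≤53, build time 3≤10, capital cost 101≤184).
D8: not dominated (best operating cost).
D9: dominated by D6 (operating cost 7≤16, build time 1≤3, capital cost 343≤382).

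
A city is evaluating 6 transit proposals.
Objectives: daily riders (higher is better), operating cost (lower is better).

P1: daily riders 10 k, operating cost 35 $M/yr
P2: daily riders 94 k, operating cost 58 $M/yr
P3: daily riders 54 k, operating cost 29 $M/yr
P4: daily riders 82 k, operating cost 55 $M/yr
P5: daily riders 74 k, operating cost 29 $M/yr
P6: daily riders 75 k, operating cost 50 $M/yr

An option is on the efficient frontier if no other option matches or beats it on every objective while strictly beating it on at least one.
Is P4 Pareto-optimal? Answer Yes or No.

P1: worse on daily riders (10 vs 82).
P2: worse on operating cost (58 vs 55).
P3: worse on daily riders (54 vs 82).
P5: worse on daily riders (74 vs 82).
P6: worse on daily riders (75 vs 82).
No option is at least as good as P4 on every objective and strictly better on one.

Yes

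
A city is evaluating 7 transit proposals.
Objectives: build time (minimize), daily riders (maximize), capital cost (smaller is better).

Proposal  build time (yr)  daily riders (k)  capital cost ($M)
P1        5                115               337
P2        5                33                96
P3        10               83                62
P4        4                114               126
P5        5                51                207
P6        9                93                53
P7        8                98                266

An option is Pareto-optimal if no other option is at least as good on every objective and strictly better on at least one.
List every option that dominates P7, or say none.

P4: build time 4≤8, daily riders 114≥98, capital cost 126≤266 — dominates P7.
Others (P1, P2, P3, P5, P6) are each worse than P7 on at least one objective.

P4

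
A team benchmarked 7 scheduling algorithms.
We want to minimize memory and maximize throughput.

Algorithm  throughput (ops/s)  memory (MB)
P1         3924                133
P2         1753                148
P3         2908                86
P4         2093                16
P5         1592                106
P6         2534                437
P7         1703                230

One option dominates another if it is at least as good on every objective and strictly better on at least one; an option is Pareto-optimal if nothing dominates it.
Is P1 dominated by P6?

No

P6 vs P1: P6 is worse on throughput (2534 vs 3924), so it does not dominate P1.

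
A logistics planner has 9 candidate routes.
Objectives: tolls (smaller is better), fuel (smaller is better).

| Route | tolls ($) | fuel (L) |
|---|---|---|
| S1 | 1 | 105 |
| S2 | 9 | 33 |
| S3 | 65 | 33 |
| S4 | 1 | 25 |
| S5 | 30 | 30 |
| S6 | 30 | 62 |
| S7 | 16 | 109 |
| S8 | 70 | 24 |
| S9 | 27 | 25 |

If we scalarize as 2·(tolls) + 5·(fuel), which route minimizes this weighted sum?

S1: 2·1 + 5·105 = 527
S2: 2·9 + 5·33 = 183
S3: 2·65 + 5·33 = 295
S4: 2·1 + 5·25 = 127
S5: 2·30 + 5·30 = 210
S6: 2·30 + 5·62 = 370
S7: 2·16 + 5·109 = 577
S8: 2·70 + 5·24 = 260
S9: 2·27 + 5·25 = 179
Lowest: S4 at 127.

S4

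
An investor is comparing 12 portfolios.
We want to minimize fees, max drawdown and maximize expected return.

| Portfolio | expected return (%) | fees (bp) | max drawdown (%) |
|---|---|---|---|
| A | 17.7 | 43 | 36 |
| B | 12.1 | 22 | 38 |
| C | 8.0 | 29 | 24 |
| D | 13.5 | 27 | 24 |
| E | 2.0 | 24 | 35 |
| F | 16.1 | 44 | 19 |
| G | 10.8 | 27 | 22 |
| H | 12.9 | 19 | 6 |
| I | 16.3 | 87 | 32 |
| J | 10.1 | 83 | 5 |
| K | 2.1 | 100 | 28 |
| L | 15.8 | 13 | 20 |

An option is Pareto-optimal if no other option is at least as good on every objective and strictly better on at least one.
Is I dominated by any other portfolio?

No

A: worse on max drawdown (36 vs 32).
B: worse on expected return (12.1 vs 16.3).
C: worse on expected return (8.0 vs 16.3).
D: worse on expected return (13.5 vs 16.3).
E: worse on expected return (2.0 vs 16.3).
F: worse on expected return (16.1 vs 16.3).
G: worse on expected return (10.8 vs 16.3).
H: worse on expected return (12.9 vs 16.3).
J: worse on expected return (10.1 vs 16.3).
K: worse on expected return (2.1 vs 16.3).
L: worse on expected return (15.8 vs 16.3).
No option is at least as good as I on every objective and strictly better on one.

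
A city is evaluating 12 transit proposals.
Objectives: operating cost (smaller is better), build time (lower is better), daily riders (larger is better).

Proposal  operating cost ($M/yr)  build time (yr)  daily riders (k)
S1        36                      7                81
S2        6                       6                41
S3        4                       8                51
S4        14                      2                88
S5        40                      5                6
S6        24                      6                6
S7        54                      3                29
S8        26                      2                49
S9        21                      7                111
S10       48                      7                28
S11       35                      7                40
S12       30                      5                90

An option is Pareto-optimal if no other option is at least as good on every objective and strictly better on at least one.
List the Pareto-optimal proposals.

S2, S3, S4, S9, S12

S1: dominated by S4 (operating cost 14≤36, build time 2≤7, daily riders 88≥81).
S2: not dominated.
S3: not dominated (best operating cost).
S4: not dominated.
S5: dominated by S4 (operating cost 14≤40, build time 2≤5, daily riders 88≥6).
S6: dominated by S2 (operating cost 6≤24, build time 6≤6, daily riders 41≥6).
S7: dominated by S4 (operating cost 14≤54, build time 2≤3, daily riders 88≥29).
S8: dominated by S4 (operating cost 14≤26, build time 2≤2, daily riders 88≥49).
S9: not dominated (best daily riders).
S10: dominated by S1 (operating cost 36≤48, build time 7≤7, daily riders 81≥28).
S11: dominated by S2 (operating cost 6≤35, build time 6≤7, daily riders 41≥40).
S12: not dominated.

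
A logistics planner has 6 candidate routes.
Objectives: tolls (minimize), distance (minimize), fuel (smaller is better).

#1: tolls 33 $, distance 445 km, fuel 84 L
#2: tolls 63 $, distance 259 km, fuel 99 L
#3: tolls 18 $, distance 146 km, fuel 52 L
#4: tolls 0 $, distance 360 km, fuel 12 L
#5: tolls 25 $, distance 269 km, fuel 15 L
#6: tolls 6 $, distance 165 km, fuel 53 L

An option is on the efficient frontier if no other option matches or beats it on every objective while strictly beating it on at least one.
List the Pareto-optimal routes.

#1: dominated by #3 (tolls 18≤33, distance 146≤445, fuel 52≤84).
#2: dominated by #3 (tolls 18≤63, distance 146≤259, fuel 52≤99).
#3: not dominated (best distance).
#4: not dominated (best tolls).
#5: not dominated.
#6: not dominated.

#3, #4, #5, #6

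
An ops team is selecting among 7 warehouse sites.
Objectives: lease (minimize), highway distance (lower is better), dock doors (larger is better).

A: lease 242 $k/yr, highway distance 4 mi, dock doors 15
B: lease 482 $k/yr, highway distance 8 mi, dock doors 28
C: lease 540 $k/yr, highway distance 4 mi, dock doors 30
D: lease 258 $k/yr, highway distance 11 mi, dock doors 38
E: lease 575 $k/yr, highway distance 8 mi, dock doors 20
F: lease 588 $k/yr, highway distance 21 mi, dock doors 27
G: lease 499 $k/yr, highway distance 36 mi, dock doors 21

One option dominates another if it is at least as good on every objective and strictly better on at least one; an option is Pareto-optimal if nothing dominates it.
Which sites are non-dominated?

A, B, C, D

A: not dominated (best lease).
B: not dominated.
C: not dominated.
D: not dominated (best dock doors).
E: dominated by B (lease 482≤575, highway distance 8≤8, dock doors 28≥20).
F: dominated by B (lease 482≤588, highway distance 8≤21, dock doors 28≥27).
G: dominated by B (lease 482≤499, highway distance 8≤36, dock doors 28≥21).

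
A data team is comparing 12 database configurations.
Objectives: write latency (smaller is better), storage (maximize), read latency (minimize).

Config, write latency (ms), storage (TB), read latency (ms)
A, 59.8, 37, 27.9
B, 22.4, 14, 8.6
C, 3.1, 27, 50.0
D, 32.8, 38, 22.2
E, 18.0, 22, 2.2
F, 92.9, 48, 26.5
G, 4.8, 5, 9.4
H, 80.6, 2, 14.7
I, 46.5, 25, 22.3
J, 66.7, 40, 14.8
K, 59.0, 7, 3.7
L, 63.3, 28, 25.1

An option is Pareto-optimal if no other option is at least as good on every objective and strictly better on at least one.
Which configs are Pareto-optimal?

C, D, E, F, G, J

A: dominated by D (write latency 32.8≤59.8, storage 38≥37, read latency 22.2≤27.9).
B: dominated by E (write latency 18.0≤22.4, storage 22≥14, read latency 2.2≤8.6).
C: not dominated (best write latency).
D: not dominated.
E: not dominated (best read latency).
F: not dominated (best storage).
G: not dominated.
H: dominated by B (write latency 22.4≤80.6, storage 14≥2, read latency 8.6≤14.7).
I: dominated by D (write latency 32.8≤46.5, storage 38≥25, read latency 22.2≤22.3).
J: not dominated.
K: dominated by E (write latency 18.0≤59.0, storage 22≥7, read latency 2.2≤3.7).
L: dominated by D (write latency 32.8≤63.3, storage 38≥28, read latency 22.2≤25.1).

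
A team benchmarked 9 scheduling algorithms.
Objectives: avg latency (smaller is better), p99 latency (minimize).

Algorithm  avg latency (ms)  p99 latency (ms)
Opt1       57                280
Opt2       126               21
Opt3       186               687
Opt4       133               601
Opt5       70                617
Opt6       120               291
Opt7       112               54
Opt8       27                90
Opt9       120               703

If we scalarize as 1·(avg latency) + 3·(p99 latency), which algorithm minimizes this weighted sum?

Opt2

Opt1: 1·57 + 3·280 = 897
Opt2: 1·126 + 3·21 = 189
Opt3: 1·186 + 3·687 = 2247
Opt4: 1·133 + 3·601 = 1936
Opt5: 1·70 + 3·617 = 1921
Opt6: 1·120 + 3·291 = 993
Opt7: 1·112 + 3·54 = 274
Opt8: 1·27 + 3·90 = 297
Opt9: 1·120 + 3·703 = 2229
Lowest: Opt2 at 189.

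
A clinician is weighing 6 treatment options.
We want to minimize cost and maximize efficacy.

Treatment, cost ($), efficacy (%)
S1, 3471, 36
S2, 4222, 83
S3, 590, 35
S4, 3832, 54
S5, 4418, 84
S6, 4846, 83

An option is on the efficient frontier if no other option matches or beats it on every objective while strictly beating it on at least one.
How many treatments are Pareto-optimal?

S1: not dominated.
S2: not dominated.
S3: not dominated (best cost).
S4: not dominated.
S5: not dominated (best efficacy).
S6: dominated by S2 (cost 4222≤4846, efficacy 83≥83).
Pareto-optimal: S1, S2, S3, S4, S5 → 5.

5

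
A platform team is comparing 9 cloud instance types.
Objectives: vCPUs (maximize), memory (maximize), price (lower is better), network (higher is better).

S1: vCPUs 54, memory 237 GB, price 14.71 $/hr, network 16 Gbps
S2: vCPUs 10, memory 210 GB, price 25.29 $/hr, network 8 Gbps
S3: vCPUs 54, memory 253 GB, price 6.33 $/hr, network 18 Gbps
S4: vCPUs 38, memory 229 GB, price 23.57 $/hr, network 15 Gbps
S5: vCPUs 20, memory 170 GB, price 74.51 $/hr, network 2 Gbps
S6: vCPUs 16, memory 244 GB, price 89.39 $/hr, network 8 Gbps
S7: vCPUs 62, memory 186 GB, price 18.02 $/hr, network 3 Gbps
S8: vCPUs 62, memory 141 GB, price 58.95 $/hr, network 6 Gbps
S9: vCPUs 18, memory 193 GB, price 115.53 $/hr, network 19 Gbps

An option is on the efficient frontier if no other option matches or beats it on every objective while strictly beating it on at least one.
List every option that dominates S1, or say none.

S3

S3: vCPUs 54≥54, memory 253≥237, price 6.33≤14.71, network 18≥16 — dominates S1.
Others (S2, S4, S5, S6, S7, S8, S9) are each worse than S1 on at least one objective.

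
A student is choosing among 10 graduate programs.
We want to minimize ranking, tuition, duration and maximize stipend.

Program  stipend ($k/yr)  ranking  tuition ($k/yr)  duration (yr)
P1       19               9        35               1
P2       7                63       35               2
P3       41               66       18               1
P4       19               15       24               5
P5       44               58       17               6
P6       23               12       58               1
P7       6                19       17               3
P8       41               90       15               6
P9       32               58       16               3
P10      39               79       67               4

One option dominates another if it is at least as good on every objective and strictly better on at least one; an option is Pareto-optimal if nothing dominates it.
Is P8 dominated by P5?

No

P5 vs P8: P5 is worse on tuition (17 vs 15), so it does not dominate P8.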